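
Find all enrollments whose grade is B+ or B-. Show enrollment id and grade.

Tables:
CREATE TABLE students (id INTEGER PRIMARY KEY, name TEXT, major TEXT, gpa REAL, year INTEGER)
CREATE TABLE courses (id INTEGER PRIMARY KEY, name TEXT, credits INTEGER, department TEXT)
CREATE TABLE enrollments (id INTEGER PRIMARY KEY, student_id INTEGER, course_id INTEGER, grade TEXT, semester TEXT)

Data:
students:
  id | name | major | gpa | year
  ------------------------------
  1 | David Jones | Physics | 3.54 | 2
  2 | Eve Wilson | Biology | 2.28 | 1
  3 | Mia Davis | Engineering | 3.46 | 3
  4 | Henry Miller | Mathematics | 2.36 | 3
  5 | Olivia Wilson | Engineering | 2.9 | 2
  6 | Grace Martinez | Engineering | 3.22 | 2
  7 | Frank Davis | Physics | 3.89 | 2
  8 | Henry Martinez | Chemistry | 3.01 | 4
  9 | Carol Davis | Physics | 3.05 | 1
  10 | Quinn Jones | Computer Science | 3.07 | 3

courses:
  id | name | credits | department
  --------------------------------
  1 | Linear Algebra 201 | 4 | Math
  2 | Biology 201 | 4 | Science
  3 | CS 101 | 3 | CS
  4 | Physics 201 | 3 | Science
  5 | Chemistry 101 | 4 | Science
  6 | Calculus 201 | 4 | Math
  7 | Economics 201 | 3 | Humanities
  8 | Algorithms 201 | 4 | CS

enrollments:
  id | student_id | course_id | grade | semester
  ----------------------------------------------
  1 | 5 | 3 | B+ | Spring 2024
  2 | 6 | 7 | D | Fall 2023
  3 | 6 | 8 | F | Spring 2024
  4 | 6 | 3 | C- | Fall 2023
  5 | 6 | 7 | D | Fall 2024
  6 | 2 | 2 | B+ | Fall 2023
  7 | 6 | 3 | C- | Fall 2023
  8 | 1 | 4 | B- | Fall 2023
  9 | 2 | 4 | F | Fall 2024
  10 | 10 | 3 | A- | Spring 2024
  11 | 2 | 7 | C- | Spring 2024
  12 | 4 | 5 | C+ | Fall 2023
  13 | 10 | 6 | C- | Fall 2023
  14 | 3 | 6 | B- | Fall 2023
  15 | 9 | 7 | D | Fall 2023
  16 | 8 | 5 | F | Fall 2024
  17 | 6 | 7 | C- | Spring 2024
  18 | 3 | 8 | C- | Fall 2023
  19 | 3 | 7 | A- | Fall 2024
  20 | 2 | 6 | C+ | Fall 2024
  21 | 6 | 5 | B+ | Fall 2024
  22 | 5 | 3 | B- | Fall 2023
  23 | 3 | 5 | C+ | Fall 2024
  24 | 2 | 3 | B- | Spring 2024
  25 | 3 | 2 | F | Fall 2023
SELECT id, grade FROM enrollments WHERE grade IN ('B+', 'B-')

Execution result:
id | grade
1 | B+
6 | B+
8 | B-
14 | B-
21 | B+
22 | B-
24 | B-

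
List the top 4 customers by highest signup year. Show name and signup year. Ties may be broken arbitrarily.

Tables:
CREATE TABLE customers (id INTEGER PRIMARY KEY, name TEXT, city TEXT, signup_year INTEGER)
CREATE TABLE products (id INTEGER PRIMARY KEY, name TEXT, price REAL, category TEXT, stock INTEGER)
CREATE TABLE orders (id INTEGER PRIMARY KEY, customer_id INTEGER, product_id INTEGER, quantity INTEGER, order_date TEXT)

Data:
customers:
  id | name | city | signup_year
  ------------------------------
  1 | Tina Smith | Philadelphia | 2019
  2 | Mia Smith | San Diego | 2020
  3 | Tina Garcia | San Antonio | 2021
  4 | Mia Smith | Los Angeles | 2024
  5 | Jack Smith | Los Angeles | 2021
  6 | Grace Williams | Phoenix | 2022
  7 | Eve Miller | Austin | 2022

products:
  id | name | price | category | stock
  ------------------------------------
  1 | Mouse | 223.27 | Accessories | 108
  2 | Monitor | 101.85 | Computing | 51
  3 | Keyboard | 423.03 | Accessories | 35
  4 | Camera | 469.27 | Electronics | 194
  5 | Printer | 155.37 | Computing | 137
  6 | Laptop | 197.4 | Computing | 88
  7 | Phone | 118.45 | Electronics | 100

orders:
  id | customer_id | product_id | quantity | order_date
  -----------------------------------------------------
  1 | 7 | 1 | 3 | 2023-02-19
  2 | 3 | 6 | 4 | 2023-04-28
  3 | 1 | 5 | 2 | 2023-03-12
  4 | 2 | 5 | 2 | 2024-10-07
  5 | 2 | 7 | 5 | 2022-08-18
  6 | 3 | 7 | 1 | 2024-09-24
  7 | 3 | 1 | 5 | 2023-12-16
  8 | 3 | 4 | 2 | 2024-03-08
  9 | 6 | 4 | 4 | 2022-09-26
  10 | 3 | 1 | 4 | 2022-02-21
SELECT name, signup_year FROM customers ORDER BY signup_year DESC LIMIT 4

Execution result:
name | signup_year
Mia Smith | 2024
Grace Williams | 2022
Eve Miller | 2022
Tina Garcia | 2021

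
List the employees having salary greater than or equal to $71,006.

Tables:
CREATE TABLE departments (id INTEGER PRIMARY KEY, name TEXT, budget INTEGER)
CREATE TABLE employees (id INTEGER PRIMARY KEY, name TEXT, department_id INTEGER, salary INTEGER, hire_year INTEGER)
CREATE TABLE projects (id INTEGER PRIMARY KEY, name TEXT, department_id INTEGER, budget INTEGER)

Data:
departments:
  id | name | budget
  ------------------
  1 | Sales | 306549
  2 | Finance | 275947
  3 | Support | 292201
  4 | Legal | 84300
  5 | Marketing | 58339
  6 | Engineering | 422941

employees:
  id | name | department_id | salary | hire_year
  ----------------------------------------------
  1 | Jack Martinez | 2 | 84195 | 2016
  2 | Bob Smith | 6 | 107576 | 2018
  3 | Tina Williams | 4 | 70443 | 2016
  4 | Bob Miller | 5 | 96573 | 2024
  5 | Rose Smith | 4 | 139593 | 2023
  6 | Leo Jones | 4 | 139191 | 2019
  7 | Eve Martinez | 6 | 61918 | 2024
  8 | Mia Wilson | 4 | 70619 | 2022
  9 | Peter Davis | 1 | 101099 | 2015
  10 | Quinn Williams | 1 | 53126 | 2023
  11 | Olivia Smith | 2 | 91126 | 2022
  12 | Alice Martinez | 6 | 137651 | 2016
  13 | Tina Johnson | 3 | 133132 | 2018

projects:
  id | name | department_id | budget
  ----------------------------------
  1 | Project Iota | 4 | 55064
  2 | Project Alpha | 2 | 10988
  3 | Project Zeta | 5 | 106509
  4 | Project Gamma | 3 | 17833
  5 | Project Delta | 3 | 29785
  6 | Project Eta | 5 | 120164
SELECT name, salary FROM employees WHERE salary >= 71006

Execution result:
name | salary
Jack Martinez | 84195
Bob Smith | 107576
Bob Miller | 96573
Rose Smith | 139593
Leo Jones | 139191
Peter Davis | 101099
Olivia Smith | 91126
Alice Martinez | 137651
Tina Johnson | 133132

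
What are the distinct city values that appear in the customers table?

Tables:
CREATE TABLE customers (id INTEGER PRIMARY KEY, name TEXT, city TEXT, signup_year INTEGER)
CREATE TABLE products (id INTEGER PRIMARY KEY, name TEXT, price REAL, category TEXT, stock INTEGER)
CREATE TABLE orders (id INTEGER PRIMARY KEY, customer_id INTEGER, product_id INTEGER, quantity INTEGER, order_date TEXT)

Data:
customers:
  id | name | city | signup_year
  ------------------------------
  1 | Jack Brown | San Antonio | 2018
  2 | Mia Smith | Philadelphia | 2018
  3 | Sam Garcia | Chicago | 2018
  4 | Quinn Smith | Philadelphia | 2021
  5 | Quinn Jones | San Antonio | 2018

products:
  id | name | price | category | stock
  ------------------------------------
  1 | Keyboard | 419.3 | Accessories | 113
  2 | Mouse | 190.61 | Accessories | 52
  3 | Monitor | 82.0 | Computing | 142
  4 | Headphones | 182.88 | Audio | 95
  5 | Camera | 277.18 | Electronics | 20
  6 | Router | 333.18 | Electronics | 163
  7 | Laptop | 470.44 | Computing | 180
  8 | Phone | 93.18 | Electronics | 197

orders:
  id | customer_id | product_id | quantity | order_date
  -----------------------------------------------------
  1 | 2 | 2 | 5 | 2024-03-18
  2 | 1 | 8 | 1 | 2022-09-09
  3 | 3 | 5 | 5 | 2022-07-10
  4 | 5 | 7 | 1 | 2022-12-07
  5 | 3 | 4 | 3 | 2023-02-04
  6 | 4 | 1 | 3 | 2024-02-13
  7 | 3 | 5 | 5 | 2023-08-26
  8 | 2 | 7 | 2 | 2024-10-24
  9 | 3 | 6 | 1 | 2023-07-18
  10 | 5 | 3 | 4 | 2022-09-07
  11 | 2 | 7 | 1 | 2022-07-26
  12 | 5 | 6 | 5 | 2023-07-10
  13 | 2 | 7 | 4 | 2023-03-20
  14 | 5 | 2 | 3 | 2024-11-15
SELECT DISTINCT city FROM customers

Execution result:
city
San Antonio
Philadelphia
Chicago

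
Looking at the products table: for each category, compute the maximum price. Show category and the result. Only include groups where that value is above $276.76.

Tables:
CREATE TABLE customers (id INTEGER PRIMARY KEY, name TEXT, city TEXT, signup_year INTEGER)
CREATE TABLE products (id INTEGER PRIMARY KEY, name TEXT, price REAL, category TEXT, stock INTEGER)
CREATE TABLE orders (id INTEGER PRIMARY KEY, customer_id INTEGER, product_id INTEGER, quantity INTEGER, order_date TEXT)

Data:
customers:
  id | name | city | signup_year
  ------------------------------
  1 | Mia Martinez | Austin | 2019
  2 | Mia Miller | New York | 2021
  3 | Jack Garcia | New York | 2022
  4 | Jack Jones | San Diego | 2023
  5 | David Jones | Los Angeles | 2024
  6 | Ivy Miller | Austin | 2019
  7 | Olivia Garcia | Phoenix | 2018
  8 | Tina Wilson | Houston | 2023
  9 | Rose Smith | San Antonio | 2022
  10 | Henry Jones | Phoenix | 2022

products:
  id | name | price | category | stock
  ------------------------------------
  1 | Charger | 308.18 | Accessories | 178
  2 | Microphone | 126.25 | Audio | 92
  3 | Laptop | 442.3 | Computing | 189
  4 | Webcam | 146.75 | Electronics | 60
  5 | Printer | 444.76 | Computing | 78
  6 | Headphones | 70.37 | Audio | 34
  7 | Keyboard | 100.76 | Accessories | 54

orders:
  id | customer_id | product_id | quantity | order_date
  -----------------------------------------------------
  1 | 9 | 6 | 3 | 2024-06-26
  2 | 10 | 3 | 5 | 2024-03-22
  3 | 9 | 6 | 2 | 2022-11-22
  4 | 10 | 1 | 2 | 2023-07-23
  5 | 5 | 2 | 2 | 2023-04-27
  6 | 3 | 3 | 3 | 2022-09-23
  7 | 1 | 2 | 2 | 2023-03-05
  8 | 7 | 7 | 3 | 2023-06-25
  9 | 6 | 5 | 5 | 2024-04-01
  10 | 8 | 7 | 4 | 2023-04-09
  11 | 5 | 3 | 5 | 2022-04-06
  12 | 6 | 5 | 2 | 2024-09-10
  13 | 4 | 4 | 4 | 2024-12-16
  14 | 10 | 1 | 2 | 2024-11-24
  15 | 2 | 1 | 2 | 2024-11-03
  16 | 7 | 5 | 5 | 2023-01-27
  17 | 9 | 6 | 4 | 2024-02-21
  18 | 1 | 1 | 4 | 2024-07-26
SELECT category, MAX(price) AS max_price FROM products GROUP BY category HAVING MAX(price) > 276.76

Execution result:
category | max_price
Accessories | 308.18
Computing | 444.76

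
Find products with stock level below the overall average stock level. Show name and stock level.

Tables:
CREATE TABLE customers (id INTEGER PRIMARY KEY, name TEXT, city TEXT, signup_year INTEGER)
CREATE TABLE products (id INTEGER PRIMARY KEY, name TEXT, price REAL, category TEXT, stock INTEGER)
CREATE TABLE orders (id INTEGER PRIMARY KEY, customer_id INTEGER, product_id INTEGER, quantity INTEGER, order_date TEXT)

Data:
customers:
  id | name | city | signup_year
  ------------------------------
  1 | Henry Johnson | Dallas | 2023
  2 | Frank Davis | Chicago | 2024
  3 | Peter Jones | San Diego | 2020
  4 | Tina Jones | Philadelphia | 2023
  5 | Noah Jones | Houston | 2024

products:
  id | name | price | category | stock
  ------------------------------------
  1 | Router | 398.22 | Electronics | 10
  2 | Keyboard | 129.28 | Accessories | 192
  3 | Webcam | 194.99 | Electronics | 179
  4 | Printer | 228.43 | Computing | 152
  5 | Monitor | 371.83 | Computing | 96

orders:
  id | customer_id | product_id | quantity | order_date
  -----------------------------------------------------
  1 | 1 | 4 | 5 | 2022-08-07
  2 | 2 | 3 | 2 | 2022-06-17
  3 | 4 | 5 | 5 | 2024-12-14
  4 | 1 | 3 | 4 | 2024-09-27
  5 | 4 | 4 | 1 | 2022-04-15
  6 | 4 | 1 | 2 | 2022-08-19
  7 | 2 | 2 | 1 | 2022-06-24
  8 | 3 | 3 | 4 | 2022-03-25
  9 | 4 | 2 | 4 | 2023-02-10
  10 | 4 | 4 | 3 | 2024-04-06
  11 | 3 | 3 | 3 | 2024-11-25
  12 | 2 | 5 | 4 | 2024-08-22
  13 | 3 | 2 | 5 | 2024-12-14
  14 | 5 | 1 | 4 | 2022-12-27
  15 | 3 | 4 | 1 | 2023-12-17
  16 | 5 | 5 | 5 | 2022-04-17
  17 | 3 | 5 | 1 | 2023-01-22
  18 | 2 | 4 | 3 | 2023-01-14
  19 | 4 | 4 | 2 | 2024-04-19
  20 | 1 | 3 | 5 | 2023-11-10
SELECT name, stock FROM products WHERE stock < (SELECT AVG(stock) FROM products)

Execution result:
name | stock
Router | 10
Monitor | 96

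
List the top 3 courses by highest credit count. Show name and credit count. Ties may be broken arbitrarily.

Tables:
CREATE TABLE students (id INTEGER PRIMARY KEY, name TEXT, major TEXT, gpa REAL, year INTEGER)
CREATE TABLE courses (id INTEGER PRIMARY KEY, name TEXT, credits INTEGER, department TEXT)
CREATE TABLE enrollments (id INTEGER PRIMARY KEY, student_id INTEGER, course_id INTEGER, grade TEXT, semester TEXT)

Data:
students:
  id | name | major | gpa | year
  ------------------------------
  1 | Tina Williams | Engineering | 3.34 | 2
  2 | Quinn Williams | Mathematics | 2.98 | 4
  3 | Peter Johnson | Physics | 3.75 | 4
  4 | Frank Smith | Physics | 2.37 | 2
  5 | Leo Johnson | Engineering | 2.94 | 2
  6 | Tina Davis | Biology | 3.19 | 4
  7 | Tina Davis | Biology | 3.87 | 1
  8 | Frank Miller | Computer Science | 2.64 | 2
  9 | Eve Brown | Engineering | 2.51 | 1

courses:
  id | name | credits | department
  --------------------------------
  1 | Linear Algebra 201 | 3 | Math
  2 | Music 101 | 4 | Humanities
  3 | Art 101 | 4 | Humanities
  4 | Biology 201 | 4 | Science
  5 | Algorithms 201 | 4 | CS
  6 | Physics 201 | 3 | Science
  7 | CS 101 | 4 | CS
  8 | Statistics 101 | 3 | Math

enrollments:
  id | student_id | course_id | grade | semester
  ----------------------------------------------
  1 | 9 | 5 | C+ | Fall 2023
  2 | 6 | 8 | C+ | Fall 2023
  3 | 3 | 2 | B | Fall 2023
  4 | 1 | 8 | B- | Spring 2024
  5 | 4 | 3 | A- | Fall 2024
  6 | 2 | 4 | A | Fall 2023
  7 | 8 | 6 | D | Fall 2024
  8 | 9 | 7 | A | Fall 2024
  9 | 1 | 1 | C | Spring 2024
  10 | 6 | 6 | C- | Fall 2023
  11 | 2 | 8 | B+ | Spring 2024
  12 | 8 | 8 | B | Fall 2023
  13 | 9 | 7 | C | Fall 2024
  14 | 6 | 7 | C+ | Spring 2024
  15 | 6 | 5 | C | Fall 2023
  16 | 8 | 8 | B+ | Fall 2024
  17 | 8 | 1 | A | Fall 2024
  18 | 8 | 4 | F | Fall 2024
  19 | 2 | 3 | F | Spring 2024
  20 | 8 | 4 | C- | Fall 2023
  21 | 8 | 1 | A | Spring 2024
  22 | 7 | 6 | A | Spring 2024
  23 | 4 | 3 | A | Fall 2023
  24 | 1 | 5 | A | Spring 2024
SELECT name, credits FROM courses ORDER BY credits DESC LIMIT 3

Execution result:
name | credits
Music 101 | 4
Art 101 | 4
Biology 201 | 4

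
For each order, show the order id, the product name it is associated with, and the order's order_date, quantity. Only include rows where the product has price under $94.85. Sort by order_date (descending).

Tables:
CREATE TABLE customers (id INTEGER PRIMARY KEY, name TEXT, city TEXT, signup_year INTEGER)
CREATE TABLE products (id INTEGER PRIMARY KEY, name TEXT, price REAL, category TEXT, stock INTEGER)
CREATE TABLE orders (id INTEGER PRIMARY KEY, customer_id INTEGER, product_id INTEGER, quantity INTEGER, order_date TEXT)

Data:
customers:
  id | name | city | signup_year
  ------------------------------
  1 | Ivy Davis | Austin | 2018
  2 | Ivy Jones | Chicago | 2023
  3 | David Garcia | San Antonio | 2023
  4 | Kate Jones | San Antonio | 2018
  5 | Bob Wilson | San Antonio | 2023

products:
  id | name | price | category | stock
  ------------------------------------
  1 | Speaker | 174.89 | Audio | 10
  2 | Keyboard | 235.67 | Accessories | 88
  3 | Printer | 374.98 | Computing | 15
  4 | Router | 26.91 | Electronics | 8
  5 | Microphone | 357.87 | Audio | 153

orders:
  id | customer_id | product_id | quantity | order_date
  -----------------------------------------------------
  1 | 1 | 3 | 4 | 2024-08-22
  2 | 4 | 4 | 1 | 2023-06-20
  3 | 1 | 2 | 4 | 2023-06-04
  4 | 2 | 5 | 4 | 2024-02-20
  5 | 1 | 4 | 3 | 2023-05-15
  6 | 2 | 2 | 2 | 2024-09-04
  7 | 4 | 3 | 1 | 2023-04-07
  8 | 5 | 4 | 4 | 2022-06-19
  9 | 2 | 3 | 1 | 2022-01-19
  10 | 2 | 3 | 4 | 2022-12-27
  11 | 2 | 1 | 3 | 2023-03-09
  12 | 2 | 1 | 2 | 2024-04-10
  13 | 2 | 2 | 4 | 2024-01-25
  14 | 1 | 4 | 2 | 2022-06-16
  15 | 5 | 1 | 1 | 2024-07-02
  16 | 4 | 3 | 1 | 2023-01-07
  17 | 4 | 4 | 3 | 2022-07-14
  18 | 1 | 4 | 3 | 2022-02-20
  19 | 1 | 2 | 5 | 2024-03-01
SELECT c.id, p.name AS product, c.order_date, c.quantity FROM orders c JOIN products p ON c.product_id = p.id WHERE p.price < 94.85 ORDER BY c.order_date DESC

Execution result:
id | product | order_date | quantity
2 | Router | 2023-06-20 | 1
5 | Router | 2023-05-15 | 3
17 | Router | 2022-07-14 | 3
8 | Router | 2022-06-19 | 4
14 | Router | 2022-06-16 | 2
18 | Router | 2022-02-20 | 3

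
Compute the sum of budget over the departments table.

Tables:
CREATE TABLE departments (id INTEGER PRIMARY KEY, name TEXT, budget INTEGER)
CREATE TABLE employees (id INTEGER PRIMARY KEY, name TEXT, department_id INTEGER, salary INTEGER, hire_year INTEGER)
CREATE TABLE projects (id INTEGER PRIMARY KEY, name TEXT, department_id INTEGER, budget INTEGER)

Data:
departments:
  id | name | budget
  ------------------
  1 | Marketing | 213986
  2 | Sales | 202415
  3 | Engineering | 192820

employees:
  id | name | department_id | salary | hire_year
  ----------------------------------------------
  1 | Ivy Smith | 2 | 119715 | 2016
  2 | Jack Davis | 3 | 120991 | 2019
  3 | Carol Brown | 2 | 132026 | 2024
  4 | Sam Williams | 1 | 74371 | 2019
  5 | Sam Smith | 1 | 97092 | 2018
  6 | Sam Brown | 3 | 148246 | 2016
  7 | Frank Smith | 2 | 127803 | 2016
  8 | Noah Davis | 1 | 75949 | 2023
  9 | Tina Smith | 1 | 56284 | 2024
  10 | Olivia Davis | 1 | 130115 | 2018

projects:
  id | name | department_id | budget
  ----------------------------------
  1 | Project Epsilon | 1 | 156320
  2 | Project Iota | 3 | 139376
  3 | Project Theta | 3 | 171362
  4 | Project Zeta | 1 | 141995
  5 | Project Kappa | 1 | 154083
SELECT SUM(budget) FROM departments

Execution result:
609221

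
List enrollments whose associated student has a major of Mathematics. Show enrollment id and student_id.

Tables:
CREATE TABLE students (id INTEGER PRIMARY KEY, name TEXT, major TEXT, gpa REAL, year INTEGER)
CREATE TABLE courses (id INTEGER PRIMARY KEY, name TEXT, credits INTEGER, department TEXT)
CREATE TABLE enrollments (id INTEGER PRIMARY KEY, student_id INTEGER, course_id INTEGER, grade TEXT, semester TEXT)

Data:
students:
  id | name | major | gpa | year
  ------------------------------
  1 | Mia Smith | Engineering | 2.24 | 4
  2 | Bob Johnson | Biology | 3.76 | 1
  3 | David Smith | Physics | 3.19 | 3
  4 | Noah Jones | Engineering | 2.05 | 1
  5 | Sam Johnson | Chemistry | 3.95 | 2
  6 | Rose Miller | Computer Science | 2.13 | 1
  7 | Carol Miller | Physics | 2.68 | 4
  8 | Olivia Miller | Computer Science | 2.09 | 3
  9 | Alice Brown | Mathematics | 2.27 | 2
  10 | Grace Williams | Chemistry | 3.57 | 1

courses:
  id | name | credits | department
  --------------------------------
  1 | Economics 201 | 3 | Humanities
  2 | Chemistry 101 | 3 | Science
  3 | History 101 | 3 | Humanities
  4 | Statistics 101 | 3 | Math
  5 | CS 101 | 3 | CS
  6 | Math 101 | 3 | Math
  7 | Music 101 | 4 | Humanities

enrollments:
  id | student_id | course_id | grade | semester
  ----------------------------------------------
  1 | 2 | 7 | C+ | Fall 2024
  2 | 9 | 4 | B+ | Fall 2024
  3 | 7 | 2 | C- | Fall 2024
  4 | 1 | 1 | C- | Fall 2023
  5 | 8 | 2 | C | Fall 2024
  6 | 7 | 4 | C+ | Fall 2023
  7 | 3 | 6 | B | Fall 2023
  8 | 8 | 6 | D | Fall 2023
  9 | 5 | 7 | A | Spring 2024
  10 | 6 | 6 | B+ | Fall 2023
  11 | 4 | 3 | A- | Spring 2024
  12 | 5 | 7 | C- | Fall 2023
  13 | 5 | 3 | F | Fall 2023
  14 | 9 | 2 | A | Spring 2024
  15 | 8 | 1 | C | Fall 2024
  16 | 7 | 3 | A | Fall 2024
SELECT id, student_id FROM enrollments WHERE student_id IN (SELECT id FROM students WHERE major = 'Mathematics')

Execution result:
id | student_id
2 | 9
14 | 9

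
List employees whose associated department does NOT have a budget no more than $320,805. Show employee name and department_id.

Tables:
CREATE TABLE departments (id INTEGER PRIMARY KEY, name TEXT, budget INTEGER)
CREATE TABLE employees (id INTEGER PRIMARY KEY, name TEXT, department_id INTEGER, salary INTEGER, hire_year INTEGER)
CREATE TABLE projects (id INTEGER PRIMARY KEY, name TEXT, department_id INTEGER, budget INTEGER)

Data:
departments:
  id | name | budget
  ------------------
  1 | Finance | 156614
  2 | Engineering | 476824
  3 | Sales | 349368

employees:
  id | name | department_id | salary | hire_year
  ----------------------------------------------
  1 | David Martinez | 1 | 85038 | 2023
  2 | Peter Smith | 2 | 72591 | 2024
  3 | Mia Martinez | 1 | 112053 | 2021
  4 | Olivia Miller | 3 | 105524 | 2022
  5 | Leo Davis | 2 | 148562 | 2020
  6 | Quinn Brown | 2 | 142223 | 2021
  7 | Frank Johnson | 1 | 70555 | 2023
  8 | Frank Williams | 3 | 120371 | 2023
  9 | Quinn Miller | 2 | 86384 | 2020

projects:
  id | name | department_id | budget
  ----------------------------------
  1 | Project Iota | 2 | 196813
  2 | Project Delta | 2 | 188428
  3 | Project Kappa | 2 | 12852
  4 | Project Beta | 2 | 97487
SELECT name, department_id FROM employees WHERE department_id NOT IN (SELECT id FROM departments WHERE budget <= 320805)

Execution result:
name | department_id
Peter Smith | 2
Olivia Miller | 3
Leo Davis | 2
Quinn Brown | 2
Frank Williams | 3
Quinn Miller | 2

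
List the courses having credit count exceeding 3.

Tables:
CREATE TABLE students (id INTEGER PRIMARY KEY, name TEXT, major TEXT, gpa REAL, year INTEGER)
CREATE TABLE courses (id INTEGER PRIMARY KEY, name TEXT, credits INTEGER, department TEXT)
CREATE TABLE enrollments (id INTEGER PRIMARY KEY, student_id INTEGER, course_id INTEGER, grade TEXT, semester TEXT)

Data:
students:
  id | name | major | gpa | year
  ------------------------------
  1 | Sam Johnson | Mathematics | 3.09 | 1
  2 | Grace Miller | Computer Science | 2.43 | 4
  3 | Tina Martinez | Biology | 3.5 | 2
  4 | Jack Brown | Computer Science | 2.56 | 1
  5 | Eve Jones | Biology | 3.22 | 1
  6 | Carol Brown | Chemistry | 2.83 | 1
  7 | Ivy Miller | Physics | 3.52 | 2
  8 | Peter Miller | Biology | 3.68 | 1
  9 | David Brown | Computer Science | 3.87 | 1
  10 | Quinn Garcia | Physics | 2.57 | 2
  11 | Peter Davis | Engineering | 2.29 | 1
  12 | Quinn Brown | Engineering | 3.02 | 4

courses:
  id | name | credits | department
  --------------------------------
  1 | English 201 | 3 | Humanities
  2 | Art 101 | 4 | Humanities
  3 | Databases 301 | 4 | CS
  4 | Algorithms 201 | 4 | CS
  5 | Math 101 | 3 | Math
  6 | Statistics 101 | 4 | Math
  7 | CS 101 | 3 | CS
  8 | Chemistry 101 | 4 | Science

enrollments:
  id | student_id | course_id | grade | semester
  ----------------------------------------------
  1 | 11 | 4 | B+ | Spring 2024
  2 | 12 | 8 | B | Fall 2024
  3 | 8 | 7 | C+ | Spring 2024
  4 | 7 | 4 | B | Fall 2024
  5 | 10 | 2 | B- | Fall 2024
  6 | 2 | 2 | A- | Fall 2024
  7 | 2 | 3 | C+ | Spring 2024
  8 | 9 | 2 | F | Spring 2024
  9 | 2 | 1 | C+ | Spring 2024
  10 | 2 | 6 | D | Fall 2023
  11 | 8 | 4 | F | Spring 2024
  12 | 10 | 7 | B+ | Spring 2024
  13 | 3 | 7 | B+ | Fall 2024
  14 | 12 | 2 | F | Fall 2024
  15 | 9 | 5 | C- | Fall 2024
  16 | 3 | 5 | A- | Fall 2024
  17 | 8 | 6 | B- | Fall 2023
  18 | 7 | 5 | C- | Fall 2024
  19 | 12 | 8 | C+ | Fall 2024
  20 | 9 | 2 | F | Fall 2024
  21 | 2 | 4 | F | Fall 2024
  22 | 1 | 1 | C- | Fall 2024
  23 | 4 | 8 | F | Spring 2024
SELECT name, credits FROM courses WHERE credits > 3

Execution result:
name | credits
Art 101 | 4
Databases 301 | 4
Algorithms 201 | 4
Statistics 101 | 4
Chemistry 101 | 4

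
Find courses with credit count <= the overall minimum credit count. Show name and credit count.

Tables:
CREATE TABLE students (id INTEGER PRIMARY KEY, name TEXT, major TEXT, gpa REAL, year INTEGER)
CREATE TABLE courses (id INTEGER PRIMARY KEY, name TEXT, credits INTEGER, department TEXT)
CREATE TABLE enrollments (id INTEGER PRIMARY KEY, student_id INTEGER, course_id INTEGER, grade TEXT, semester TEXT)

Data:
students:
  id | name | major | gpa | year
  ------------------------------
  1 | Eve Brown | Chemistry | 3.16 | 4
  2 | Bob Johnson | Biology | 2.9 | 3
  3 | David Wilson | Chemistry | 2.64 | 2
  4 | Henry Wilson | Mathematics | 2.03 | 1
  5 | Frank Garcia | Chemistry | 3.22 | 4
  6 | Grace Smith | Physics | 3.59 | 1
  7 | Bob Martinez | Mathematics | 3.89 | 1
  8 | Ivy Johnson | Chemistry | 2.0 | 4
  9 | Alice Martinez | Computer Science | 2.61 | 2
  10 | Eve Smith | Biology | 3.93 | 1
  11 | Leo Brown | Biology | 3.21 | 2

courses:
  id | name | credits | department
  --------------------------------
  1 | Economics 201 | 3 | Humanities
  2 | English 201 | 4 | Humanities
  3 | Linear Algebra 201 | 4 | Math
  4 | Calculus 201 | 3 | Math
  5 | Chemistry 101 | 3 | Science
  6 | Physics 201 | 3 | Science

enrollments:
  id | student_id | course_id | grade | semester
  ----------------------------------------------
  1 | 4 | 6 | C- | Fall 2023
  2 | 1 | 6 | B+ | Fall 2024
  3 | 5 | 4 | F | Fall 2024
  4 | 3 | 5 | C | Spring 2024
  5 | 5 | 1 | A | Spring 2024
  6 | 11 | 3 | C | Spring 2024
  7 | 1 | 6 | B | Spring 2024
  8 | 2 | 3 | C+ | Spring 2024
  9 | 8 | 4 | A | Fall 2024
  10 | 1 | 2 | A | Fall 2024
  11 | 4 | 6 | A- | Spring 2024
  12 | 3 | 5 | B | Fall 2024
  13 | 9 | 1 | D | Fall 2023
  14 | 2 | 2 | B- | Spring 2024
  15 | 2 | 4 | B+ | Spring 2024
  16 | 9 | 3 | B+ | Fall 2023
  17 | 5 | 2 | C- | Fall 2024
SELECT name, credits FROM courses WHERE credits <= (SELECT MIN(credits) FROM courses)

Execution result:
name | credits
Economics 201 | 3
Calculus 201 | 3
Chemistry 101 | 3
Physics 201 | 3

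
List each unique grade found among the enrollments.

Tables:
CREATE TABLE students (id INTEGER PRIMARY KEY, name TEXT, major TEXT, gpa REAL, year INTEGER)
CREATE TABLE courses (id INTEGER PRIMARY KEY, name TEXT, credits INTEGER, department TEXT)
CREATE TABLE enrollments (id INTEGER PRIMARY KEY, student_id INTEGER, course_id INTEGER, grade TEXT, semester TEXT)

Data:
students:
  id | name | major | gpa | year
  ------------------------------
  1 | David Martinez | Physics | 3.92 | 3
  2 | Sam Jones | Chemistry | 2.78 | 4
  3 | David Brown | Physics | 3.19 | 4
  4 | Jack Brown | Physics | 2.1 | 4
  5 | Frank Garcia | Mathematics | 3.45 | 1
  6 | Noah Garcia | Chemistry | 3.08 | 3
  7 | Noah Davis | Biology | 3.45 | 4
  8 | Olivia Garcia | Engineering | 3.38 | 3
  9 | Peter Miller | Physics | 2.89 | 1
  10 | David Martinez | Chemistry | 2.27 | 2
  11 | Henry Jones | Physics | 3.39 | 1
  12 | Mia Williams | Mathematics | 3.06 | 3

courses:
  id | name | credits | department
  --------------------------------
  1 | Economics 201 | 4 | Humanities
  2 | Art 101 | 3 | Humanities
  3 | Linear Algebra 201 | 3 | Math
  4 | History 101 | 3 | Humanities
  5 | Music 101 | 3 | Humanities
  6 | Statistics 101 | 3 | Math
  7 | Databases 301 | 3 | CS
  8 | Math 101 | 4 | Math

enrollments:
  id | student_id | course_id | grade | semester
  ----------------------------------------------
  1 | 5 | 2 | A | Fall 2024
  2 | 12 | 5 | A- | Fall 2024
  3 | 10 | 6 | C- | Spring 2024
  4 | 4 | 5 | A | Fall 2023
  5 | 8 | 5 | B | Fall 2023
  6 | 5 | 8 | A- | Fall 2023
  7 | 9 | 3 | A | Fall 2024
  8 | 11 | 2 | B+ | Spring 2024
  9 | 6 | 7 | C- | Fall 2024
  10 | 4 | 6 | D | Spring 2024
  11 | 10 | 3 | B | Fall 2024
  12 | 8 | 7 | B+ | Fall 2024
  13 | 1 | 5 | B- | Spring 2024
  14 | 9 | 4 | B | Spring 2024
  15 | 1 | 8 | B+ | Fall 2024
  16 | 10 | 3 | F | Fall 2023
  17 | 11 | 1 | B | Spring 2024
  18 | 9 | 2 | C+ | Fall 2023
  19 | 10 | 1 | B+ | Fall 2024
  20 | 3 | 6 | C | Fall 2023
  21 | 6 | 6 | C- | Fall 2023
SELECT DISTINCT grade FROM enrollments

Execution result:
grade
A
A-
C-
B
B+
D
B-
F
C+
C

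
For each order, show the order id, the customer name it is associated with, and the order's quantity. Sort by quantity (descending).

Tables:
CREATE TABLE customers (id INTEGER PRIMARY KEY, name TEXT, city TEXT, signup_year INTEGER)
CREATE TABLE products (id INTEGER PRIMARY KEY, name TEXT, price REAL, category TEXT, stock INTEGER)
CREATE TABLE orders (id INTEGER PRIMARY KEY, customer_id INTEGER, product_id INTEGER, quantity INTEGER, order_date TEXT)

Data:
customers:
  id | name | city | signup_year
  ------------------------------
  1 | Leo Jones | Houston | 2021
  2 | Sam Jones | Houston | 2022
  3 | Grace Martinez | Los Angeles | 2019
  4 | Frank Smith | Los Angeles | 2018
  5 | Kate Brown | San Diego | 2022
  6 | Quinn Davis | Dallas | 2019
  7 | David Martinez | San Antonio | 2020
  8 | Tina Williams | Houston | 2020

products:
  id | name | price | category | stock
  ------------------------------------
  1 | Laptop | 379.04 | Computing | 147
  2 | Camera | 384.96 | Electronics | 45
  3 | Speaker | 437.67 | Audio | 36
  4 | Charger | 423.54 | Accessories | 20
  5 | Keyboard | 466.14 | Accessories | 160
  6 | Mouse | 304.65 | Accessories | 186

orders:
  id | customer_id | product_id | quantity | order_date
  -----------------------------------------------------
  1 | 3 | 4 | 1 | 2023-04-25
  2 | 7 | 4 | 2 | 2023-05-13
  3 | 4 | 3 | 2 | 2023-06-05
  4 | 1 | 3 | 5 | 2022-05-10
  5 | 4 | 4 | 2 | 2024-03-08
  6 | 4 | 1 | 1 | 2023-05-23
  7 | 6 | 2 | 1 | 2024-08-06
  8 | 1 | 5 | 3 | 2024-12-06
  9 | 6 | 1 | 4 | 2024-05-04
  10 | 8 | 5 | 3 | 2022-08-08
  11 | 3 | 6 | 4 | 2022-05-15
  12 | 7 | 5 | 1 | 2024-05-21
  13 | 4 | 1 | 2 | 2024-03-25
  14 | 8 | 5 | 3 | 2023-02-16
SELECT c.id, p.name AS customer, c.quantity FROM orders c JOIN customers p ON c.customer_id = p.id ORDER BY c.quantity DESC

Execution result:
id | customer | quantity
4 | Leo Jones | 5
9 | Quinn Davis | 4
11 | Grace Martinez | 4
8 | Leo Jones | 3
10 | Tina Williams | 3
14 | Tina Williams | 3
2 | David Martinez | 2
3 | Frank Smith | 2
5 | Frank Smith | 2
13 | Frank Smith | 2
1 | Grace Martinez | 1
6 | Frank Smith | 1
7 | Quinn Davis | 1
12 | David Martinez | 1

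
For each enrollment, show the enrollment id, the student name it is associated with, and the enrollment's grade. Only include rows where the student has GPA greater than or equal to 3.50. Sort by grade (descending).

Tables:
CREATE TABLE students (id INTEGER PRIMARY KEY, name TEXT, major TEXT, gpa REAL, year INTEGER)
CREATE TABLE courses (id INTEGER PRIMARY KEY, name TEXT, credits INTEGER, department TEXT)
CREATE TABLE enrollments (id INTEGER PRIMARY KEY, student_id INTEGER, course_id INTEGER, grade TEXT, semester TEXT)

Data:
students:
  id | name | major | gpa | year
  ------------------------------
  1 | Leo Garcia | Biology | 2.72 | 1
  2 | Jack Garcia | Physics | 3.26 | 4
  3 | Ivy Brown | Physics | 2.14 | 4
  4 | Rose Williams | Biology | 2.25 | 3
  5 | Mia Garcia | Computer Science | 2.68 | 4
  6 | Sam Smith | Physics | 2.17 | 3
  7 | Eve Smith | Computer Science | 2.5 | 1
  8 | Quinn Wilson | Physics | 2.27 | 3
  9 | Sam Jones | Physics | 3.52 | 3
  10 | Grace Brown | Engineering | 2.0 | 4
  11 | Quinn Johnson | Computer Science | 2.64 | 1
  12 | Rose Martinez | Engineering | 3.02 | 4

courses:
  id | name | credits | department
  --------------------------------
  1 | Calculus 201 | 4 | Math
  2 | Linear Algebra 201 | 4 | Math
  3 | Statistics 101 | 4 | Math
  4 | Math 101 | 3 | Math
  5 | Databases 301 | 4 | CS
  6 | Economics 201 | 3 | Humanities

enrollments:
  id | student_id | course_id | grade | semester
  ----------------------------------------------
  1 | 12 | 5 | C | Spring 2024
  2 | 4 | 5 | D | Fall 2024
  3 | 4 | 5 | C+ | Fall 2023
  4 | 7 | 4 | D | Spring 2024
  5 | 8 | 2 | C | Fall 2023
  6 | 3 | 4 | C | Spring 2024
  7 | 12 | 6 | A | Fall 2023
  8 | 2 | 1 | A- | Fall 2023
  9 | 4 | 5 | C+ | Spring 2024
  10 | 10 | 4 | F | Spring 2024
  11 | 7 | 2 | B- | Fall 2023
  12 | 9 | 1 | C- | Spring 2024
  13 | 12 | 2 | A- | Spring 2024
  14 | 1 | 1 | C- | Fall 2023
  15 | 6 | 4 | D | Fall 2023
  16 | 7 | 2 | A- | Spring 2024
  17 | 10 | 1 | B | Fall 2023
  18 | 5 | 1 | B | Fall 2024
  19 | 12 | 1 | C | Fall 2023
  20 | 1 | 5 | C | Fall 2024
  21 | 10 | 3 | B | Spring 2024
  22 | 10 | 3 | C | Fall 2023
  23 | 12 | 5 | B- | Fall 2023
SELECT c.id, p.name AS student, c.grade FROM enrollments c JOIN students p ON c.student_id = p.id WHERE p.gpa >= 3.5 ORDER BY c.grade DESC

Execution result:
id | student | grade
12 | Sam Jones | C-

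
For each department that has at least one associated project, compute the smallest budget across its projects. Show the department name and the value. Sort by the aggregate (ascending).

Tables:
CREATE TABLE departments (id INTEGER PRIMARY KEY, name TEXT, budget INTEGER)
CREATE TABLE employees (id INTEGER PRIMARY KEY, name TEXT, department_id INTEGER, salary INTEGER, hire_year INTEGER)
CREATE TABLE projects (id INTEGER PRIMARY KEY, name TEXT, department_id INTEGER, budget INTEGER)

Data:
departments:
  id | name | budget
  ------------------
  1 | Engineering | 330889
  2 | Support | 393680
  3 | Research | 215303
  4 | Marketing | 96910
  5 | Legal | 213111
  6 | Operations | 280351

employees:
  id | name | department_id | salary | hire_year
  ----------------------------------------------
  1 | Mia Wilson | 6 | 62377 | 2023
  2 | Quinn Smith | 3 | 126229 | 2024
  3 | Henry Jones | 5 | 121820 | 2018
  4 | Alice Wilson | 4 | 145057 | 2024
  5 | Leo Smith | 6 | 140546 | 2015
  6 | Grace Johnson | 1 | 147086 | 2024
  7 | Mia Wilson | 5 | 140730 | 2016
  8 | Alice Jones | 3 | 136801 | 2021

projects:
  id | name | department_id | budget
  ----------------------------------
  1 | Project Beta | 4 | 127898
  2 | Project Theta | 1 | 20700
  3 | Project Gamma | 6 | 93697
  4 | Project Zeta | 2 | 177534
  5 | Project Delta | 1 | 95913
SELECT p.name, MIN(c.budget) AS min_budget FROM projects c JOIN departments p ON c.department_id = p.id GROUP BY p.id, p.name ORDER BY min_budget ASC

Execution result:
name | min_budget
Engineering | 20700
Operations | 93697
Marketing | 127898
Support | 177534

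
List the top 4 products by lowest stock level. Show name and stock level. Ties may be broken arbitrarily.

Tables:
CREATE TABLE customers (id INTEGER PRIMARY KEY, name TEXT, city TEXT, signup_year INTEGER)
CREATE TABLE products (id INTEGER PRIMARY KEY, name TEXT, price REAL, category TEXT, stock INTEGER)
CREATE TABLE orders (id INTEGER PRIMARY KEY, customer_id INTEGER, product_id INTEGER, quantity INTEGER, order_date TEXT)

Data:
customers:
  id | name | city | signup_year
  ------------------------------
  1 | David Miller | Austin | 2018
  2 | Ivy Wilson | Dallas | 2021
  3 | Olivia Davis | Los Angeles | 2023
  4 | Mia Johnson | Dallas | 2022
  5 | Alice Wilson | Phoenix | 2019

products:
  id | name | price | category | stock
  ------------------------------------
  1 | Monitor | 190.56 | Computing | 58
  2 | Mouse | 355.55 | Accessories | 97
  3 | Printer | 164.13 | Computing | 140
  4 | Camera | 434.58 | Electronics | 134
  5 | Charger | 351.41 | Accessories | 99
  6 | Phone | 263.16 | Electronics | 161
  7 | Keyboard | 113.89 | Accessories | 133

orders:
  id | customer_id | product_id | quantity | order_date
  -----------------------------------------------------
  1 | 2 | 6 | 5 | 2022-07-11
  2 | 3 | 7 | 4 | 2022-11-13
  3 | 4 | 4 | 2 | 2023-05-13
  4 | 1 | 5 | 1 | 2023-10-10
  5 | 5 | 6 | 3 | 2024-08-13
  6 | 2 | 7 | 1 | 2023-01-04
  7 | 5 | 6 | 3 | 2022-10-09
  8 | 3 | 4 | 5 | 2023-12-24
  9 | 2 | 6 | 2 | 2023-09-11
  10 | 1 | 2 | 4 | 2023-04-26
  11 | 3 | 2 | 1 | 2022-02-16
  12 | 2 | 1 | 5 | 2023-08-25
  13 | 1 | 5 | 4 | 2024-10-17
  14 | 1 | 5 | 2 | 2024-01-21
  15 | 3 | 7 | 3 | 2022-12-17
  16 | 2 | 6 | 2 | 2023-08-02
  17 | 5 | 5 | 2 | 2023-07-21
SELECT name, stock FROM products ORDER BY stock ASC LIMIT 4

Execution result:
name | stock
Monitor | 58
Mouse | 97
Charger | 99
Keyboard | 133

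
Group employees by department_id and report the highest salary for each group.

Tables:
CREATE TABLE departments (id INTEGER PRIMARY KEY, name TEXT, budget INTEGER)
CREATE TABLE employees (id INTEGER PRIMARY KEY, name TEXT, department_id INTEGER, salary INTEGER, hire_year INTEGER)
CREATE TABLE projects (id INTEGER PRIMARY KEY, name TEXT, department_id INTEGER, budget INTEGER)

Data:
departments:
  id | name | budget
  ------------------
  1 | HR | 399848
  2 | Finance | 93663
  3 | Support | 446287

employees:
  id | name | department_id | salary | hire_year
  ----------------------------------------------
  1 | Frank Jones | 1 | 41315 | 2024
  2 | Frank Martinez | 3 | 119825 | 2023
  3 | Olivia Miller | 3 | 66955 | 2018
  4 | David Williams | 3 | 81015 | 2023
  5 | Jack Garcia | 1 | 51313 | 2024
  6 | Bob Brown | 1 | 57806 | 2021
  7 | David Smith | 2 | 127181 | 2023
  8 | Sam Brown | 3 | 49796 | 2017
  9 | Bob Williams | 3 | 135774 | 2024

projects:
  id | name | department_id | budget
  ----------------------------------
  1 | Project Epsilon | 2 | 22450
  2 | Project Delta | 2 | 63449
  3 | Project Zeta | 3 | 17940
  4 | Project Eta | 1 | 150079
SELECT department_id, MAX(salary) AS max_salary FROM employees GROUP BY department_id

Execution result:
department_id | max_salary
1 | 57806
2 | 127181
3 | 135774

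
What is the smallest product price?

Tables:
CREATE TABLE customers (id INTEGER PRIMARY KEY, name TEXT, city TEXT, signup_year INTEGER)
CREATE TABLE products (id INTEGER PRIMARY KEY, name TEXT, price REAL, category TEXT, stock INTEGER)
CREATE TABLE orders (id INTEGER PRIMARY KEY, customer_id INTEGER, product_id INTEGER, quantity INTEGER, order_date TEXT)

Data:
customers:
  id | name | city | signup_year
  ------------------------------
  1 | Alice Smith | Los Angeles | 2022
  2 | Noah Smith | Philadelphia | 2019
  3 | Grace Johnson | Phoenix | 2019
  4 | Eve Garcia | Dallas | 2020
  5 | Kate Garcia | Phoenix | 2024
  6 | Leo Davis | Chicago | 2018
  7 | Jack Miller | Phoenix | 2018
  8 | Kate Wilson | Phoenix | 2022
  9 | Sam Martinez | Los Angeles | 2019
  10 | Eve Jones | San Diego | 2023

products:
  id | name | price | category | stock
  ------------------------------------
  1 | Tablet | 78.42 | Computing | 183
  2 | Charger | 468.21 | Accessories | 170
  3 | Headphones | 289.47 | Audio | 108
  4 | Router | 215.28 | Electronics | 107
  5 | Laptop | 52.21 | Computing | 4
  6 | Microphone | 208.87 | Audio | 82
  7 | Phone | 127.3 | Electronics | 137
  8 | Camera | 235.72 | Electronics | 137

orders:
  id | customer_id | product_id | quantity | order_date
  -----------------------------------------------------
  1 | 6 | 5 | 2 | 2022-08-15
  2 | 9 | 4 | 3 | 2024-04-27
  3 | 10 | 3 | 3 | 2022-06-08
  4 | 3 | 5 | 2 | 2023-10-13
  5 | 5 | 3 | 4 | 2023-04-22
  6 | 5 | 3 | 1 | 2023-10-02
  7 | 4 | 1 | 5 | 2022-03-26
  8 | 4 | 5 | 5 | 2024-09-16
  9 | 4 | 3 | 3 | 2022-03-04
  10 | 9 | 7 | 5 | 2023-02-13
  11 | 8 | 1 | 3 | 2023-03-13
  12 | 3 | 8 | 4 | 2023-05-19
SELECT MIN(price) FROM products

Execution result:
52.21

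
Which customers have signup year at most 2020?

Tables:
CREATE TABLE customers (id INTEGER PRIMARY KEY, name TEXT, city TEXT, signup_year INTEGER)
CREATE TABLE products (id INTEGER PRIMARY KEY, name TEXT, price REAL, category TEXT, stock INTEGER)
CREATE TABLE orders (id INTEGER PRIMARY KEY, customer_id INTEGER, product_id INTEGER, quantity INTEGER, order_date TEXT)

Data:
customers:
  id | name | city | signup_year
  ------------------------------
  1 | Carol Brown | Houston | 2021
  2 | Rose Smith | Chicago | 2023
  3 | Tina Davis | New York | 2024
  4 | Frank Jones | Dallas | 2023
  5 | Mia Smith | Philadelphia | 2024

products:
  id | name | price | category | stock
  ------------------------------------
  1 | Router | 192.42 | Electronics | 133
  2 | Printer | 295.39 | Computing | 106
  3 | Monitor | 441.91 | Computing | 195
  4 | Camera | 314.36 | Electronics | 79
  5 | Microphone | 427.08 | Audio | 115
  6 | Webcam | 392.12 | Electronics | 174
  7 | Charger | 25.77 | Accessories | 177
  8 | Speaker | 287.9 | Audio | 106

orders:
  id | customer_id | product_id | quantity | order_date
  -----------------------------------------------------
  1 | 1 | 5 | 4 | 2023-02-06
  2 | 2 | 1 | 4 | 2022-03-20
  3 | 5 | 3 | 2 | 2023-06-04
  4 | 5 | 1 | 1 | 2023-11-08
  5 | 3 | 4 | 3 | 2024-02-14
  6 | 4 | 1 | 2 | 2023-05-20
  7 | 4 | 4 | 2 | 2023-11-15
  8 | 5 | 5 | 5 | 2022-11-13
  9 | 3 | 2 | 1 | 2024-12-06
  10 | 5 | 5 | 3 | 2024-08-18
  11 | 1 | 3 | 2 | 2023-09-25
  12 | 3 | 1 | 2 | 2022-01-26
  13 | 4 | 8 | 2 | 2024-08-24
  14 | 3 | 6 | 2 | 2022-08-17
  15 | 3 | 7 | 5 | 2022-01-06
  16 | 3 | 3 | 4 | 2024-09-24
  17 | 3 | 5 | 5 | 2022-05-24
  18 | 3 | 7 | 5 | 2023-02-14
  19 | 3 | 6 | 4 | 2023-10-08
SELECT name, signup_year FROM customers WHERE signup_year <= 2020

Execution result:
(no rows)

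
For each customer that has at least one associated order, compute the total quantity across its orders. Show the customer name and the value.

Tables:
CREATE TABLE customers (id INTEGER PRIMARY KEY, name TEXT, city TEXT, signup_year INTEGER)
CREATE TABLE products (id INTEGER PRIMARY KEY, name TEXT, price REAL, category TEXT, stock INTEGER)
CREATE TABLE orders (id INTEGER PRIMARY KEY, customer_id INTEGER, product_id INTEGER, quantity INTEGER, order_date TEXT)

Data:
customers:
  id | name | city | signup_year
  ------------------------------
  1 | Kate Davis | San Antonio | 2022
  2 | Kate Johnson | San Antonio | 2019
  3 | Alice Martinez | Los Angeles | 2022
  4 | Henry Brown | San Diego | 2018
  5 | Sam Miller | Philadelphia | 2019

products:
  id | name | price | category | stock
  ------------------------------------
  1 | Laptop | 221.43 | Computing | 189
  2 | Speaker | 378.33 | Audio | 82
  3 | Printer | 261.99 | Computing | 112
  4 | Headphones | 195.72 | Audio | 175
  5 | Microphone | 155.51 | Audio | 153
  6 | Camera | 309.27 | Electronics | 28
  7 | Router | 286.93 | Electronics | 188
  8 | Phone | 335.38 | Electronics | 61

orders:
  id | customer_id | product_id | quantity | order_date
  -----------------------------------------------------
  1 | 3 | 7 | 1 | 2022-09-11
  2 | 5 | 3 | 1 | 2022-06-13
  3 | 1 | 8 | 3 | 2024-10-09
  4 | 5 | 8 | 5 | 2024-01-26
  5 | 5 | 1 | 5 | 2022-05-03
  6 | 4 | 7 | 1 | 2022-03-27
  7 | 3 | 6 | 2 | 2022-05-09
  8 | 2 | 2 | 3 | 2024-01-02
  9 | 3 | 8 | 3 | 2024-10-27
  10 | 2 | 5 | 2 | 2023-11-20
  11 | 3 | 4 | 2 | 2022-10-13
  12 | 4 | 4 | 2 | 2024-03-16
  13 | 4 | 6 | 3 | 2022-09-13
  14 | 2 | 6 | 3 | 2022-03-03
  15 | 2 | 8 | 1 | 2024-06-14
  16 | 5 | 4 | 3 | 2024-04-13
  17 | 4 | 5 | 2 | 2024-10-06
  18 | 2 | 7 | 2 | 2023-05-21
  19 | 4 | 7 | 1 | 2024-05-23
SELECT p.name, SUM(c.quantity) AS sum_quantity FROM orders c JOIN customers p ON c.customer_id = p.id GROUP BY p.id, p.name

Execution result:
name | sum_quantity
Kate Davis | 3
Kate Johnson | 11
Alice Martinez | 8
Henry Brown | 9
Sam Miller | 14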